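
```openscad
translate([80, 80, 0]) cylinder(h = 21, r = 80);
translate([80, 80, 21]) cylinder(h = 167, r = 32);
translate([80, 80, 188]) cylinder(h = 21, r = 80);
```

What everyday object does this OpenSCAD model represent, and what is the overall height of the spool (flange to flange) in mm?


A spool. The overall height is 209 mm.

Three coaxial cylinders, large–small–large — a spool. Two 21 mm flanges and a 167 mm core give 21 + 167 + 21 = 209 mm.


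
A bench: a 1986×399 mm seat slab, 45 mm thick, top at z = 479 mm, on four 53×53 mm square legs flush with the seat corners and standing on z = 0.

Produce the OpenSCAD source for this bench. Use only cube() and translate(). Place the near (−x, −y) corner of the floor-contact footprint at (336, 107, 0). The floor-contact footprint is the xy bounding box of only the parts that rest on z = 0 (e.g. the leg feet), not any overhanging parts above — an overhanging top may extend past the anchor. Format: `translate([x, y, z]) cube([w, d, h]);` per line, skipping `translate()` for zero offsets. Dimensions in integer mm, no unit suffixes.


translate([336, 107, 434]) cube([1986, 399, 45]);
translate([336, 107, 0]) cube([53, 53, 434]);
translate([336, 453, 0]) cube([53, 53, 434]);
translate([2269, 107, 0]) cube([53, 53, 434]);
translate([2269, 453, 0]) cube([53, 53, 434]);


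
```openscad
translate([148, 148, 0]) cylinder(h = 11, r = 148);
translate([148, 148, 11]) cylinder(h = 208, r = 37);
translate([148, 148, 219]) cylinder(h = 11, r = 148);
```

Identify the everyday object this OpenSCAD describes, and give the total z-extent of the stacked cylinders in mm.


A spool. The overall height is 230 mm.

Three coaxial cylinders, large–small–large — a spool. Two 11 mm flanges and a 208 mm core give 11 + 208 + 11 = 230 mm.


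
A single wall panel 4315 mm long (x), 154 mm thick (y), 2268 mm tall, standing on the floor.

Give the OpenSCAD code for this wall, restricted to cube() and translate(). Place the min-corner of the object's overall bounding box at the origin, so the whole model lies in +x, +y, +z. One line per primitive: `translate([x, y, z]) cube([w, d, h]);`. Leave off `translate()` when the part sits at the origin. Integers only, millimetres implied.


cube([4315, 154, 2268]);


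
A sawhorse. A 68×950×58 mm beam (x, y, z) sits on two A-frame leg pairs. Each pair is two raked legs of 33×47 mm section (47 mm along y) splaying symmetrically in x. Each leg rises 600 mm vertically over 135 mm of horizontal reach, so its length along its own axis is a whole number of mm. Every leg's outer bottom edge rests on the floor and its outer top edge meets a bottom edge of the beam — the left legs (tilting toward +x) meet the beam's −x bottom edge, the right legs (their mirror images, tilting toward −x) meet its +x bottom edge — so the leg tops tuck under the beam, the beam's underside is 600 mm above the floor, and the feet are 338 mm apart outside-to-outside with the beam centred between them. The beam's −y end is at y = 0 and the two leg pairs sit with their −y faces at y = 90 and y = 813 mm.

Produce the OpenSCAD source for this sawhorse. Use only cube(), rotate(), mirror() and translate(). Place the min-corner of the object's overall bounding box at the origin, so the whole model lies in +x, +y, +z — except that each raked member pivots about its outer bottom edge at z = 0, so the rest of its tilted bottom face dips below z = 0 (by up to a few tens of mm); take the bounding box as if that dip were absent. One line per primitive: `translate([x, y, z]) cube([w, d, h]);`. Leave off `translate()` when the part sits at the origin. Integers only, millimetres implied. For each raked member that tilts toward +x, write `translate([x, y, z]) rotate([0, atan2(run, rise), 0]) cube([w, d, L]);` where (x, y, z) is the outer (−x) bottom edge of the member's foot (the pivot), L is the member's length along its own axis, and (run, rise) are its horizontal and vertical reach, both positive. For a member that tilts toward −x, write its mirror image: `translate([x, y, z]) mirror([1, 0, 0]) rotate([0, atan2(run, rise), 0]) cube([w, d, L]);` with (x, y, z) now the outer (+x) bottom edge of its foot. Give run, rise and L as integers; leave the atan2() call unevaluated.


translate([135, 0, 600]) cube([68, 950, 58]);
translate([0, 90, 0]) rotate([0, atan2(135, 600), 0]) cube([33, 47, 615]);
translate([338, 90, 0]) mirror([1, 0, 0]) rotate([0, atan2(135, 600), 0]) cube([33, 47, 615]);
translate([0, 813, 0]) rotate([0, atan2(135, 600), 0]) cube([33, 47, 615]);
translate([338, 813, 0]) mirror([1, 0, 0]) rotate([0, atan2(135, 600), 0]) cube([33, 47, 615]);


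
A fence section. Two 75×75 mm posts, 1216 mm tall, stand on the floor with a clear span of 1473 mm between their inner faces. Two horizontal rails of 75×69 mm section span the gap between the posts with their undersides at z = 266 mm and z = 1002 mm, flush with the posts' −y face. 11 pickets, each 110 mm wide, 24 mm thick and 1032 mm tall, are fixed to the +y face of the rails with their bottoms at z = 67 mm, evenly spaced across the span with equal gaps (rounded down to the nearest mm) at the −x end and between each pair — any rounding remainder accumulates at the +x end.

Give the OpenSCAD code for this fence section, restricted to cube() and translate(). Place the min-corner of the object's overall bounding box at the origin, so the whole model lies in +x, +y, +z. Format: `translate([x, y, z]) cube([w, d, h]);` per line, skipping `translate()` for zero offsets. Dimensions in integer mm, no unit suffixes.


cube([75, 75, 1216]);
translate([1548, 0, 0]) cube([75, 75, 1216]);
translate([75, 0, 266]) cube([1473, 75, 69]);
translate([75, 0, 1002]) cube([1473, 75, 69]);
translate([96, 75, 67]) cube([110, 24, 1032]);
translate([227, 75, 67]) cube([110, 24, 1032]);
translate([358, 75, 67]) cube([110, 24, 1032]);
translate([489, 75, 67]) cube([110, 24, 1032]);
translate([620, 75, 67]) cube([110, 24, 1032]);
translate([751, 75, 67]) cube([110, 24, 1032]);
translate([882, 75, 67]) cube([110, 24, 1032]);
translate([1013, 75, 67]) cube([110, 24, 1032]);
translate([1144, 75, 67]) cube([110, 24, 1032]);
translate([1275, 75, 67]) cube([110, 24, 1032]);
translate([1406, 75, 67]) cube([110, 24, 1032]);


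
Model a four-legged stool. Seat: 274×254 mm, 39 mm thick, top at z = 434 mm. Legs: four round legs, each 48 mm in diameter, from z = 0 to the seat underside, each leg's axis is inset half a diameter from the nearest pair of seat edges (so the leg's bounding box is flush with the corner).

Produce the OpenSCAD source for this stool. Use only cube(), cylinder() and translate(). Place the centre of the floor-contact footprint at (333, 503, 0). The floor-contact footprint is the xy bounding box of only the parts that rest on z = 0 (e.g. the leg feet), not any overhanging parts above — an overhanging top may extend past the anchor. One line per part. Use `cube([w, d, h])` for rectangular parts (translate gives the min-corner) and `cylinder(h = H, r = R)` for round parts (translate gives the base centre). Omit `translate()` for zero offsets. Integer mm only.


// leg_h = 434 - 39 = 395
translate([196, 376, 395]) cube([274, 254, 39]);
translate([220, 400, 0]) cylinder(h = 395, r = 24);
translate([446, 400, 0]) cylinder(h = 395, r = 24);
translate([220, 606, 0]) cylinder(h = 395, r = 24);
translate([446, 606, 0]) cylinder(h = 395, r = 24);


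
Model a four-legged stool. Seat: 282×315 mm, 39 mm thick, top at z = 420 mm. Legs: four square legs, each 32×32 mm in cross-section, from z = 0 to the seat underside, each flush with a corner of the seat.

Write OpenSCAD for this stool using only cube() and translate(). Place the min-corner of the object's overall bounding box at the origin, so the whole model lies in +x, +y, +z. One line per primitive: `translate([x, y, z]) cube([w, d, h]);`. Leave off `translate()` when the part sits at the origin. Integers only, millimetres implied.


// leg_h = 420 - 39 = 381
translate([0, 0, 381]) cube([282, 315, 39]);
cube([32, 32, 381]);
translate([250, 0, 0]) cube([32, 32, 381]);
translate([0, 283, 0]) cube([32, 32, 381]);
translate([250, 283, 0]) cube([32, 32, 381]);


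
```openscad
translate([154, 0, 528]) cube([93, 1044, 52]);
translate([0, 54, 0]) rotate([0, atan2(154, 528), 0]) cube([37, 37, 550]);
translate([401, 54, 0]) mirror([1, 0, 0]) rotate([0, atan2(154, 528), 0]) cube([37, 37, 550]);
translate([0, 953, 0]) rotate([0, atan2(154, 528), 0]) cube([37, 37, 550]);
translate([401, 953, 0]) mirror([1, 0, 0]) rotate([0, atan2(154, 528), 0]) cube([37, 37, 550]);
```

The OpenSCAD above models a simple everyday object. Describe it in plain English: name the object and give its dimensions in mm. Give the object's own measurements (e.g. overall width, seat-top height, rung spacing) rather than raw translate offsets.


A sawhorse. A 93×1044×52 mm beam (x, y, z) sits on two A-frame leg pairs. Each pair is two raked legs of 37×37 mm section (37 mm along y) splaying symmetrically in x. Each leg rises 528 mm vertically over 154 mm of horizontal reach and is 550 mm long along its own axis. Every leg's outer bottom edge rests on the floor and its outer top edge meets a bottom edge of the beam — the left legs (tilting toward +x) meet the beam's −x bottom edge, the right legs (their mirror images, tilting toward −x) meet its +x bottom edge — so the leg tops tuck under the beam, the beam's underside is 528 mm above the floor, and the feet are 401 mm apart outside-to-outside with the beam centred between them. The two leg pairs are set in 54 mm from either end of the beam.


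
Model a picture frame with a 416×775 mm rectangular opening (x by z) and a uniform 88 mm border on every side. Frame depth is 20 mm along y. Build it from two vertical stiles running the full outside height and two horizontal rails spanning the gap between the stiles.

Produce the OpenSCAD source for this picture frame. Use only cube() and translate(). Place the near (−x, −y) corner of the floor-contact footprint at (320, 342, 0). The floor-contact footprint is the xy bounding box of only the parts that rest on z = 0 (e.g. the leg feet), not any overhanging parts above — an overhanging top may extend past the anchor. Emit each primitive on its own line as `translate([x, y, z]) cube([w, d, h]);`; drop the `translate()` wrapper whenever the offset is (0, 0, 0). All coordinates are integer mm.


translate([320, 342, 0]) cube([88, 20, 951]);
translate([824, 342, 0]) cube([88, 20, 951]);
translate([408, 342, 0]) cube([416, 20, 88]);
translate([408, 342, 863]) cube([416, 20, 88]);


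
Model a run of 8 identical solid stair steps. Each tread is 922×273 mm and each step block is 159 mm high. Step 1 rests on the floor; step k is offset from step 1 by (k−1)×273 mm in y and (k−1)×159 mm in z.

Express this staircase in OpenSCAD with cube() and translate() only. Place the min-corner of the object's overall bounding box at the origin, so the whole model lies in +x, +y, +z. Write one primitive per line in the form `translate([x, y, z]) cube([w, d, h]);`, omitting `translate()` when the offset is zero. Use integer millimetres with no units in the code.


cube([922, 273, 159]);
translate([0, 273, 159]) cube([922, 273, 159]);
translate([0, 546, 318]) cube([922, 273, 159]);
translate([0, 819, 477]) cube([922, 273, 159]);
translate([0, 1092, 636]) cube([922, 273, 159]);
translate([0, 1365, 795]) cube([922, 273, 159]);
translate([0, 1638, 954]) cube([922, 273, 159]);
translate([0, 1911, 1113]) cube([922, 273, 159]);


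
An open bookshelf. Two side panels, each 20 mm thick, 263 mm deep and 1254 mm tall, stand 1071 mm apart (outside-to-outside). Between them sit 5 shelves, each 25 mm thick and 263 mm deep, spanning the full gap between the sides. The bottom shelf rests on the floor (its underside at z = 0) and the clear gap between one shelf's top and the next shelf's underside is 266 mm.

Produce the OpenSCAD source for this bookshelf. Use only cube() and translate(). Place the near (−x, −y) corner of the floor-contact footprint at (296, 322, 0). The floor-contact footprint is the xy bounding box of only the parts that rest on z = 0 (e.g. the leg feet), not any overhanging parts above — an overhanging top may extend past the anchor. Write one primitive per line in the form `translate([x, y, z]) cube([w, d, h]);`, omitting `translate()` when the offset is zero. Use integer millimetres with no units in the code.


translate([296, 322, 0]) cube([20, 263, 1254]);
translate([1347, 322, 0]) cube([20, 263, 1254]);
translate([316, 322, 0]) cube([1031, 263, 25]);
translate([316, 322, 291]) cube([1031, 263, 25]);
translate([316, 322, 582]) cube([1031, 263, 25]);
translate([316, 322, 873]) cube([1031, 263, 25]);
translate([316, 322, 1164]) cube([1031, 263, 25]);


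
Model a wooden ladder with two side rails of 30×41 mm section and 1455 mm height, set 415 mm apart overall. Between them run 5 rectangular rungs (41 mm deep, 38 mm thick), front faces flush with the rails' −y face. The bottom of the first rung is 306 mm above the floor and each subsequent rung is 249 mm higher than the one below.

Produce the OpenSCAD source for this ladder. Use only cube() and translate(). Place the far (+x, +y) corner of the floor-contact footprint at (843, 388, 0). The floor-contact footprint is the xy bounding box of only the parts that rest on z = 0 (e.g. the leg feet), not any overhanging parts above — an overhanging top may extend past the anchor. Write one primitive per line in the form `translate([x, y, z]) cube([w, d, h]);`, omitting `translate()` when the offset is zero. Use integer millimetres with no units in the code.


// rung span = 415 - 2*30 = 355
// rung[k] z = 306 + k*249
translate([428, 347, 0]) cube([30, 41, 1455]);
translate([813, 347, 0]) cube([30, 41, 1455]);
translate([458, 347, 306]) cube([355, 41, 38]);
translate([458, 347, 555]) cube([355, 41, 38]);
translate([458, 347, 804]) cube([355, 41, 38]);
translate([458, 347, 1053]) cube([355, 41, 38]);
translate([458, 347, 1302]) cube([355, 41, 38]);


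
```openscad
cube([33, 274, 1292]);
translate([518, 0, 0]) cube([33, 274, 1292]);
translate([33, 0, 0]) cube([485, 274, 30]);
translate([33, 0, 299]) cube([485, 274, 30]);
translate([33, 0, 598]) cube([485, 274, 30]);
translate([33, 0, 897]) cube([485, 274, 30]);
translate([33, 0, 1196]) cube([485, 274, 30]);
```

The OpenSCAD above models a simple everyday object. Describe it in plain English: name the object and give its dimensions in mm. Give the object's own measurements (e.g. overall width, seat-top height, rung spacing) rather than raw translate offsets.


An open bookshelf. Two side panels, each 33 mm thick, 274 mm deep and 1292 mm tall, stand 551 mm apart (outside-to-outside). Between them sit 5 shelves, each 30 mm thick and 274 mm deep, spanning the full gap between the sides. The bottom shelf rests on the floor (its underside at z = 0) and the clear gap between one shelf's top and the next shelf's underside is 269 mm.


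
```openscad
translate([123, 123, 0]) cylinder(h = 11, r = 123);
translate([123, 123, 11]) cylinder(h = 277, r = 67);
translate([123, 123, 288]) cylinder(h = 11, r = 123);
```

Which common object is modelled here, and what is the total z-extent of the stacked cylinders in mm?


A spool. The overall height is 299 mm.

Three coaxial cylinders, large–small–large — a spool. Two 11 mm flanges and a 277 mm core give 11 + 277 + 11 = 299 mm.


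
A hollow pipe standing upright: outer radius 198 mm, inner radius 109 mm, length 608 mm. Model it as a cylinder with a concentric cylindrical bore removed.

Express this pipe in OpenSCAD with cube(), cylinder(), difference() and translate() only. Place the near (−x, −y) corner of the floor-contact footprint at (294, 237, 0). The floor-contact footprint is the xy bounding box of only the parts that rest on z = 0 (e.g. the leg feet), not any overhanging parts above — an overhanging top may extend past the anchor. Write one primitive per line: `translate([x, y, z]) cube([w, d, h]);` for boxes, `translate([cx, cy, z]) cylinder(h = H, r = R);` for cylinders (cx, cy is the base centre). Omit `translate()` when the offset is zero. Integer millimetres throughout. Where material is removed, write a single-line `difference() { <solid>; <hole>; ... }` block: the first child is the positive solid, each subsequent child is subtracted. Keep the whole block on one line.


difference() { translate([492, 435, 0]) cylinder(h = 608, r = 198); translate([492, 435, 0]) cylinder(h = 608, r = 109); }


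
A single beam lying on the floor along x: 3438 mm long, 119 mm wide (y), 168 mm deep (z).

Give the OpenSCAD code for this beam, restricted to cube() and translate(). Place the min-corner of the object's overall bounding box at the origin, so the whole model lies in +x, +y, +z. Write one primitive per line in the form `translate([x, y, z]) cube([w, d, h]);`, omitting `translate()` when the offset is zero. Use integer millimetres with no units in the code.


cube([3438, 119, 168]);


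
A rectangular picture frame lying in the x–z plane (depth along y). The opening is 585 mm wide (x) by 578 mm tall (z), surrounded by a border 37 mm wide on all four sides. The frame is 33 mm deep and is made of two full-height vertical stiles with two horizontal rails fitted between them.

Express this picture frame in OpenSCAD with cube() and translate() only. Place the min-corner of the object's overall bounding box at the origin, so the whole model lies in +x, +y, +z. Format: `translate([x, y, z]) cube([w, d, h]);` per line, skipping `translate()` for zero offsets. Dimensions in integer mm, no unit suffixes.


cube([37, 33, 652]);
translate([622, 0, 0]) cube([37, 33, 652]);
translate([37, 0, 0]) cube([585, 33, 37]);
translate([37, 0, 615]) cube([585, 33, 37]);


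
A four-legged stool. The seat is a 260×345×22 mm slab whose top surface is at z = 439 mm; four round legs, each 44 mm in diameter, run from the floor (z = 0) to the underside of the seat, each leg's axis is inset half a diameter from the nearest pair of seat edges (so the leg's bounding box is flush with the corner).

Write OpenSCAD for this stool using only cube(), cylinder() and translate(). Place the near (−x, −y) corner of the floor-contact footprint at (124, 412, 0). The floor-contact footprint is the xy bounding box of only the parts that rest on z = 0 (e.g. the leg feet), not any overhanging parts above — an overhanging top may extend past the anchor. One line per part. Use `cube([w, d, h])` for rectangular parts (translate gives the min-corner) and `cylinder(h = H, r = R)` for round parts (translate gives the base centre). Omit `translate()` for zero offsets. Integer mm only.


translate([124, 412, 417]) cube([260, 345, 22]);
translate([146, 434, 0]) cylinder(h = 417, r = 22);
translate([362, 434, 0]) cylinder(h = 417, r = 22);
translate([146, 735, 0]) cylinder(h = 417, r = 22);
translate([362, 735, 0]) cylinder(h = 417, r = 22);


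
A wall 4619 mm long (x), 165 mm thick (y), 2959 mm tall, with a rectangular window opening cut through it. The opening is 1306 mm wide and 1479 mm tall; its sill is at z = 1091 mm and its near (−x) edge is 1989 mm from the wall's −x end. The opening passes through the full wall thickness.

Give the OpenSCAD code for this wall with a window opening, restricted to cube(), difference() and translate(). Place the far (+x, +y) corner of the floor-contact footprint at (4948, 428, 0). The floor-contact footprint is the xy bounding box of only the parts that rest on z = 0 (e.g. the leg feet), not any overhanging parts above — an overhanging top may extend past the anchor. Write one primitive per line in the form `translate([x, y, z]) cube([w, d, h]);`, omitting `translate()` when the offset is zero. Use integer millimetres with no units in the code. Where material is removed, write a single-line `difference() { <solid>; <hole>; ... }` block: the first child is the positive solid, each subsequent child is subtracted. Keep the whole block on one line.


difference() { translate([329, 263, 0]) cube([4619, 165, 2959]); translate([2318, 263, 1091]) cube([1306, 165, 1479]); }


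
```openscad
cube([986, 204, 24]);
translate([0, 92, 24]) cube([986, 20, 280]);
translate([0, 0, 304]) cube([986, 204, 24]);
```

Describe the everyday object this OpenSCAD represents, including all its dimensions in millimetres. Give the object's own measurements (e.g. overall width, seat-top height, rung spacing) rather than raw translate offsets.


An I-beam lying along x, 986 mm long. Overall section height 328 mm. Two flanges 204 mm wide (y) and 24 mm thick, one on the floor and one at the top; a web 20 mm thick runs between them, centred on the flange width.


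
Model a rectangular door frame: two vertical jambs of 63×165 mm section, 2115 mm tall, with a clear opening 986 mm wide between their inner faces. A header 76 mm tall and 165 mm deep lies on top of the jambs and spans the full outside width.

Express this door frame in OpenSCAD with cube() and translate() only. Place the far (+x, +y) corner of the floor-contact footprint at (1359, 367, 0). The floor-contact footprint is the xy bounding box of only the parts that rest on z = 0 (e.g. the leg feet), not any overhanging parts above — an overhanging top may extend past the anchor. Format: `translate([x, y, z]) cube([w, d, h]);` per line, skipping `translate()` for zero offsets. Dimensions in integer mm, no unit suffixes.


translate([247, 202, 0]) cube([63, 165, 2115]);
translate([1296, 202, 0]) cube([63, 165, 2115]);
translate([247, 202, 2115]) cube([1112, 165, 76]);


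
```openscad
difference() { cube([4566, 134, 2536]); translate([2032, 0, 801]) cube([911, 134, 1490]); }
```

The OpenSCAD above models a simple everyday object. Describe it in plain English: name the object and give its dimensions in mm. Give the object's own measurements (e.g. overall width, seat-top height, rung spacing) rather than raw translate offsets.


A wall 4566 mm long (x), 134 mm thick (y), 2536 mm tall, with a rectangular window opening cut through it. The opening is 911 mm wide and 1490 mm tall; its sill is at z = 801 mm and its near (−x) edge is 2032 mm from the wall's −x end. The opening passes through the full wall thickness.


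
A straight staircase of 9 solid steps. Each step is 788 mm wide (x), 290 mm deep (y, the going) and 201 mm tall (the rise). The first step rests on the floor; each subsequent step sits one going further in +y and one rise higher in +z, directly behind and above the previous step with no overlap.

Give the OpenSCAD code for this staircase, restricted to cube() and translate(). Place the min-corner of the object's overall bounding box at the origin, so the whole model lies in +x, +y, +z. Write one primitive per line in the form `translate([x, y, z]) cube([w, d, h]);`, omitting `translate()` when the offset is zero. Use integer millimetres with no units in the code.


cube([788, 290, 201]);
translate([0, 290, 201]) cube([788, 290, 201]);
translate([0, 580, 402]) cube([788, 290, 201]);
translate([0, 870, 603]) cube([788, 290, 201]);
translate([0, 1160, 804]) cube([788, 290, 201]);
translate([0, 1450, 1005]) cube([788, 290, 201]);
translate([0, 1740, 1206]) cube([788, 290, 201]);
translate([0, 2030, 1407]) cube([788, 290, 201]);
translate([0, 2320, 1608]) cube([788, 290, 201]);


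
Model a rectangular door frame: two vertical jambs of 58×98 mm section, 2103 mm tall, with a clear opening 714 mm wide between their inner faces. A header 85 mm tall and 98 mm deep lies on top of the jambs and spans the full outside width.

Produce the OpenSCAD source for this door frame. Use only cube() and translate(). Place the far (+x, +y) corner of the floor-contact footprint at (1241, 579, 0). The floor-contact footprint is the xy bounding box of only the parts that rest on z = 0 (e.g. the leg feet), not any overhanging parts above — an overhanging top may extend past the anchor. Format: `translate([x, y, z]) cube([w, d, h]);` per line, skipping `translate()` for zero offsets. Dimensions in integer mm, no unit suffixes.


translate([411, 481, 0]) cube([58, 98, 2103]);
translate([1183, 481, 0]) cube([58, 98, 2103]);
translate([411, 481, 2103]) cube([830, 98, 85]);


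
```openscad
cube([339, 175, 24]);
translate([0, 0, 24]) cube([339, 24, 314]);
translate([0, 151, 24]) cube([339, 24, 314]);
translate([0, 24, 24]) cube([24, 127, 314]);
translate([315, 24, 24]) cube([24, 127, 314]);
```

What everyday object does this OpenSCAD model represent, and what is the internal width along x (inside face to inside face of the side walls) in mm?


An open box. The internal width is 291 mm.

A 339×175 base slab with four walls standing on it — an open box. The base is 339 mm wide and the walls are 24 mm thick, so the internal width is 339 − 2 × 24 = 291 mm.


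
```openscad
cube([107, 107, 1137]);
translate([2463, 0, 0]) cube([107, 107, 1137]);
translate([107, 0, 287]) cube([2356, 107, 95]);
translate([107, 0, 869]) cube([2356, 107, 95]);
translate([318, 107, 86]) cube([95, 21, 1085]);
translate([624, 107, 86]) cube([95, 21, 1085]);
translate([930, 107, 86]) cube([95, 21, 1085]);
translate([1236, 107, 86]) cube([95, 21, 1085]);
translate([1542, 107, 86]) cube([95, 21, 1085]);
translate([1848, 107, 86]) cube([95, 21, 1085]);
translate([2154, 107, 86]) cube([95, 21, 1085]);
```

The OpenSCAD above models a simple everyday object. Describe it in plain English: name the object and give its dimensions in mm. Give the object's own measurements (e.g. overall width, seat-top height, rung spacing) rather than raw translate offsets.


A fence section. Two 107×107 mm posts, 1137 mm tall, stand on the floor with a clear span of 2356 mm between their inner faces. Two horizontal rails of 107×95 mm section span the gap between the posts with their undersides at z = 287 mm and z = 869 mm, flush with the posts' −y face. 7 pickets, each 95 mm wide, 21 mm thick and 1085 mm tall, are fixed to the +y face of the rails with their bottoms at z = 86 mm, spaced across the span with a 211 mm gap after the −x post and between neighbouring pickets, with 214 mm left before the +x post.


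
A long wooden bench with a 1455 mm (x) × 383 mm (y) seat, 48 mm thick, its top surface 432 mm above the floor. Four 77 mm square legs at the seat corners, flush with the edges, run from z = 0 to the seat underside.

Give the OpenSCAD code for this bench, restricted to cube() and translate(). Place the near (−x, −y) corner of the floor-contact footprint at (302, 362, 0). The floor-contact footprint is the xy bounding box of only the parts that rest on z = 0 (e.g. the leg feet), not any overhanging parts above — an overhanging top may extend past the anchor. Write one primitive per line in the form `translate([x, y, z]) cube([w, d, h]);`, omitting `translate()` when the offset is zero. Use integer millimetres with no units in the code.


translate([302, 362, 384]) cube([1455, 383, 48]);
translate([302, 362, 0]) cube([77, 77, 384]);
translate([302, 668, 0]) cube([77, 77, 384]);
translate([1680, 362, 0]) cube([77, 77, 384]);
translate([1680, 668, 0]) cube([77, 77, 384]);


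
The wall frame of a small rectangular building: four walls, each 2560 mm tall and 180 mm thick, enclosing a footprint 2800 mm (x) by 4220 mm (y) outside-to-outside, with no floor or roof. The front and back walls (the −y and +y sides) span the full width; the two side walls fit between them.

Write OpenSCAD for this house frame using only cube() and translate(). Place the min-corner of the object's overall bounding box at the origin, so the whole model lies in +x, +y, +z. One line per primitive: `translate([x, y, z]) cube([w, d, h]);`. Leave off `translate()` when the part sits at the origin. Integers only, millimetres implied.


cube([2800, 180, 2560]);
translate([0, 4040, 0]) cube([2800, 180, 2560]);
translate([0, 180, 0]) cube([180, 3860, 2560]);
translate([2620, 180, 0]) cube([180, 3860, 2560]);


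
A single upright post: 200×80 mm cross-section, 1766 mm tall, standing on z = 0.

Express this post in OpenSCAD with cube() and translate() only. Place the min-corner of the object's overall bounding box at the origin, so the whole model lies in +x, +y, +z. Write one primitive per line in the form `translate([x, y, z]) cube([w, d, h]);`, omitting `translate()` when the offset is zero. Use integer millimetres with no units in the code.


cube([200, 80, 1766]);


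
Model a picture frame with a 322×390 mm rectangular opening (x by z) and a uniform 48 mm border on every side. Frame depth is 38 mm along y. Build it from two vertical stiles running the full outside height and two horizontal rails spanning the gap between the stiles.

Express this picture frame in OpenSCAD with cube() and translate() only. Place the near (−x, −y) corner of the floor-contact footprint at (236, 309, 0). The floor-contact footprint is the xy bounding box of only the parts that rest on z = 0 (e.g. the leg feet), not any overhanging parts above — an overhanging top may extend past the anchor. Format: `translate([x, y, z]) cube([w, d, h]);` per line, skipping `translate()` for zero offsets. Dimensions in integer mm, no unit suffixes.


translate([236, 309, 0]) cube([48, 38, 486]);
translate([606, 309, 0]) cube([48, 38, 486]);
translate([284, 309, 0]) cube([322, 38, 48]);
translate([284, 309, 438]) cube([322, 38, 48]);


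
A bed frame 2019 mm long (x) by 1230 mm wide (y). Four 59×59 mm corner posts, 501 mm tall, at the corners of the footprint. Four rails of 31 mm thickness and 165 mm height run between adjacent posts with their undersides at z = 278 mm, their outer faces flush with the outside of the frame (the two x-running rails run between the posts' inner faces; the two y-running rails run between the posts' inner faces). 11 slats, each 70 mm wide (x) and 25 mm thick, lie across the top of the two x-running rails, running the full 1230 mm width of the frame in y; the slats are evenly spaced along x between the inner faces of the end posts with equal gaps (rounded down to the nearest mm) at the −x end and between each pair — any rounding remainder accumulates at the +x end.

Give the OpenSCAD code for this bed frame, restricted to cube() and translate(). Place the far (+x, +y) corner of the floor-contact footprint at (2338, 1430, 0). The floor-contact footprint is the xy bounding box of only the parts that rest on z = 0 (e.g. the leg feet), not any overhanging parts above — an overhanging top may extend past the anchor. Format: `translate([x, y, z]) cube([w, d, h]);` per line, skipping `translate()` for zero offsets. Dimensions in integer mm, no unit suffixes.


translate([319, 200, 0]) cube([59, 59, 501]);
translate([319, 1371, 0]) cube([59, 59, 501]);
translate([2279, 200, 0]) cube([59, 59, 501]);
translate([2279, 1371, 0]) cube([59, 59, 501]);
translate([378, 200, 278]) cube([1901, 31, 165]);
translate([378, 1399, 278]) cube([1901, 31, 165]);
translate([319, 259, 278]) cube([31, 1112, 165]);
translate([2307, 259, 278]) cube([31, 1112, 165]);
translate([472, 200, 443]) cube([70, 1230, 25]);
translate([636, 200, 443]) cube([70, 1230, 25]);
translate([800, 200, 443]) cube([70, 1230, 25]);
translate([964, 200, 443]) cube([70, 1230, 25]);
translate([1128, 200, 443]) cube([70, 1230, 25]);
translate([1292, 200, 443]) cube([70, 1230, 25]);
translate([1456, 200, 443]) cube([70, 1230, 25]);
translate([1620, 200, 443]) cube([70, 1230, 25]);
translate([1784, 200, 443]) cube([70, 1230, 25]);
translate([1948, 200, 443]) cube([70, 1230, 25]);
translate([2112, 200, 443]) cube([70, 1230, 25]);


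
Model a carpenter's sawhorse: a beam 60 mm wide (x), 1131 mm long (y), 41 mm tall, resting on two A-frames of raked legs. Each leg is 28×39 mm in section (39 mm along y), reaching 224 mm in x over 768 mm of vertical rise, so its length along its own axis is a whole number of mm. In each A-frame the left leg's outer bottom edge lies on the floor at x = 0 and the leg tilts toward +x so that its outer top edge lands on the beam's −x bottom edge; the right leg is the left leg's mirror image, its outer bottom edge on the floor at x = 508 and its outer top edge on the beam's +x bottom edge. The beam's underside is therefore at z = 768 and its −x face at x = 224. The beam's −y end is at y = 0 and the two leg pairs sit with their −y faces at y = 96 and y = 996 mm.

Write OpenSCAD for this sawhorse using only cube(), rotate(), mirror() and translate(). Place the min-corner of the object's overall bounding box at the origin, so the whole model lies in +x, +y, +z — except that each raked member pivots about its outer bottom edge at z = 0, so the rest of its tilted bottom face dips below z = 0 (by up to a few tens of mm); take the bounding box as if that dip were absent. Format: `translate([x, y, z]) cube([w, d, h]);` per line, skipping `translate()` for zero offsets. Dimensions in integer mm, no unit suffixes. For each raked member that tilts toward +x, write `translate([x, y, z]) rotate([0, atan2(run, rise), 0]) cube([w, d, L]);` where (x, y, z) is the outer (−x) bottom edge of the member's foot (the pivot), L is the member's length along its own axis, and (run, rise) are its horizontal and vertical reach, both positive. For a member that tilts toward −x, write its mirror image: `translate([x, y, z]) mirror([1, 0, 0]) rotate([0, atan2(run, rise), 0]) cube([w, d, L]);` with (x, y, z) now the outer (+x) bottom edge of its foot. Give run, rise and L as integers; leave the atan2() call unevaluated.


translate([224, 0, 768]) cube([60, 1131, 41]);
translate([0, 96, 0]) rotate([0, atan2(224, 768), 0]) cube([28, 39, 800]);
translate([508, 96, 0]) mirror([1, 0, 0]) rotate([0, atan2(224, 768), 0]) cube([28, 39, 800]);
translate([0, 996, 0]) rotate([0, atan2(224, 768), 0]) cube([28, 39, 800]);
translate([508, 996, 0]) mirror([1, 0, 0]) rotate([0, atan2(224, 768), 0]) cube([28, 39, 800]);


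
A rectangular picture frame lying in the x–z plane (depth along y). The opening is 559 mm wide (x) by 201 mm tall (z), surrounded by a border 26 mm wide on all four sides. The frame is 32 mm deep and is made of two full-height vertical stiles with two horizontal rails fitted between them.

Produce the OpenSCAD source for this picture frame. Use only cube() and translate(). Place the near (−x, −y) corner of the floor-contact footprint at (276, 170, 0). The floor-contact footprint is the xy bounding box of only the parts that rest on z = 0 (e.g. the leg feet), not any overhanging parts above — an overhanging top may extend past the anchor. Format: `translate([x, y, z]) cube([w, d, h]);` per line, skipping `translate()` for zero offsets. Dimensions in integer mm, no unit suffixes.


translate([276, 170, 0]) cube([26, 32, 253]);
translate([861, 170, 0]) cube([26, 32, 253]);
translate([302, 170, 0]) cube([559, 32, 26]);
translate([302, 170, 227]) cube([559, 32, 26]);


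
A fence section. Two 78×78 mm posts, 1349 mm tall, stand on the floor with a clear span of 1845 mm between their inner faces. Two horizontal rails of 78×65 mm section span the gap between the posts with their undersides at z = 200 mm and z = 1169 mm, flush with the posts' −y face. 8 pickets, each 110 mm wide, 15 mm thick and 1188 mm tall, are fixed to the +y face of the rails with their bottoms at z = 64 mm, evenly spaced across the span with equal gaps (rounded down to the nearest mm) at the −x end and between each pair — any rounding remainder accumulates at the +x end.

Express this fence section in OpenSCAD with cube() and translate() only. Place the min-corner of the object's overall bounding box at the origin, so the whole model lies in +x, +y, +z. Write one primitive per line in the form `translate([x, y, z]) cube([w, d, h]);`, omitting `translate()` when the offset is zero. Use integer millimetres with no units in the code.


cube([78, 78, 1349]);
translate([1923, 0, 0]) cube([78, 78, 1349]);
translate([78, 0, 200]) cube([1845, 78, 65]);
translate([78, 0, 1169]) cube([1845, 78, 65]);
translate([185, 78, 64]) cube([110, 15, 1188]);
translate([402, 78, 64]) cube([110, 15, 1188]);
translate([619, 78, 64]) cube([110, 15, 1188]);
translate([836, 78, 64]) cube([110, 15, 1188]);
translate([1053, 78, 64]) cube([110, 15, 1188]);
translate([1270, 78, 64]) cube([110, 15, 1188]);
translate([1487, 78, 64]) cube([110, 15, 1188]);
translate([1704, 78, 64]) cube([110, 15, 1188]);


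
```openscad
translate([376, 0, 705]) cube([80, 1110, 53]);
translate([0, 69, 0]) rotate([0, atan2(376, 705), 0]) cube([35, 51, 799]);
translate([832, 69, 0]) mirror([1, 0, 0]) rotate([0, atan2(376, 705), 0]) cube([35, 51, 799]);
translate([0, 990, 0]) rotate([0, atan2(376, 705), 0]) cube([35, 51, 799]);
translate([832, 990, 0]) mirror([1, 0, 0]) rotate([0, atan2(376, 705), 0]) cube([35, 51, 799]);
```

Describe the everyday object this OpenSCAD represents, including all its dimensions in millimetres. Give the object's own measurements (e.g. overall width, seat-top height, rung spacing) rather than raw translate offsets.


A sawhorse. A 80×1110×53 mm beam (x, y, z) sits on two A-frame leg pairs. Each pair is two raked legs of 35×51 mm section (51 mm along y) splaying symmetrically in x. Each leg rises 705 mm vertically over 376 mm of horizontal reach and is 799 mm long along its own axis. Every leg's outer bottom edge rests on the floor and its outer top edge meets a bottom edge of the beam — the left legs (tilting toward +x) meet the beam's −x bottom edge, the right legs (their mirror images, tilting toward −x) meet its +x bottom edge — so the leg tops tuck under the beam, the beam's underside is 705 mm above the floor, and the feet are 832 mm apart outside-to-outside with the beam centred between them. The two leg pairs are set in 69 mm from either end of the beam.


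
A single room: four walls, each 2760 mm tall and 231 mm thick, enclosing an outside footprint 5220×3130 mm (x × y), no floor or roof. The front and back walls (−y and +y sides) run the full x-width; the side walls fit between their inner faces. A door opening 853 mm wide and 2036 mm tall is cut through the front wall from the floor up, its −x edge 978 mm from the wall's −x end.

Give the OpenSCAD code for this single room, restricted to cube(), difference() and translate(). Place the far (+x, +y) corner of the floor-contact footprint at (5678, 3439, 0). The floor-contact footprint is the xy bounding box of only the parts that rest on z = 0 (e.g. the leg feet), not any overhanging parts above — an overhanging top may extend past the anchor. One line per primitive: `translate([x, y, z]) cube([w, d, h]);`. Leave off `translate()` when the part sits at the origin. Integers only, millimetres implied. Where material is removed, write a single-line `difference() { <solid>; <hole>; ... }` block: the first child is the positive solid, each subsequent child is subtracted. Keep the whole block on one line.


difference() { translate([458, 309, 0]) cube([5220, 231, 2760]); translate([1436, 309, 0]) cube([853, 231, 2036]); }
translate([458, 3208, 0]) cube([5220, 231, 2760]);
translate([458, 540, 0]) cube([231, 2668, 2760]);
translate([5447, 540, 0]) cube([231, 2668, 2760]);


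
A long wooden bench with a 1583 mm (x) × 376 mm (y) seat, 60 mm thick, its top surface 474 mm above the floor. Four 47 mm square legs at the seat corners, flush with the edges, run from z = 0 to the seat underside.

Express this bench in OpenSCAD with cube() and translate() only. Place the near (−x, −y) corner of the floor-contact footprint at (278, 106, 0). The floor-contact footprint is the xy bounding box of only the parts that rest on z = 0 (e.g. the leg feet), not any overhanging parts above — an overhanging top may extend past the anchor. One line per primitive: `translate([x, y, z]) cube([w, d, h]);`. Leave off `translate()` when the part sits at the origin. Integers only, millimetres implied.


translate([278, 106, 414]) cube([1583, 376, 60]);
translate([278, 106, 0]) cube([47, 47, 414]);
translate([278, 435, 0]) cube([47, 47, 414]);
translate([1814, 106, 0]) cube([47, 47, 414]);
translate([1814, 435, 0]) cube([47, 47, 414]);


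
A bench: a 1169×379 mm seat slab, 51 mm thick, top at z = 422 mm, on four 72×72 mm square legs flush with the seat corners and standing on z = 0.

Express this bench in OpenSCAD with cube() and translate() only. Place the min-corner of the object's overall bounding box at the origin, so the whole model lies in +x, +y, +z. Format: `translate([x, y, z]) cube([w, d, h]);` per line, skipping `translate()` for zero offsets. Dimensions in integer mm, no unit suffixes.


translate([0, 0, 371]) cube([1169, 379, 51]);
cube([72, 72, 371]);
translate([0, 307, 0]) cube([72, 72, 371]);
translate([1097, 0, 0]) cube([72, 72, 371]);
translate([1097, 307, 0]) cube([72, 72, 371]);
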